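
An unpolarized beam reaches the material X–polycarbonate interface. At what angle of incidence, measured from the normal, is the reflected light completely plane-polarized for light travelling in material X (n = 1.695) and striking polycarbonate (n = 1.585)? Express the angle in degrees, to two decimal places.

tan θ_B = n₂/n₁ = 1.585/1.695 = 0.9351. Taking the arctangent, θ_B = 43.08°.

θ_B ≈ 43.08°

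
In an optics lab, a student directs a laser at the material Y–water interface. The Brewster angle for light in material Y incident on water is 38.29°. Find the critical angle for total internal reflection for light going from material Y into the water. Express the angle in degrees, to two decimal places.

From Brewster, n₂/n₁ = tan θ_B = tan 38.29° = 0.7895.
Then sin θ_c = n₂/n₁ = 0.7895, so θ_c = arcsin 0.7895 = 52.14°.

θ_c ≈ 52.14°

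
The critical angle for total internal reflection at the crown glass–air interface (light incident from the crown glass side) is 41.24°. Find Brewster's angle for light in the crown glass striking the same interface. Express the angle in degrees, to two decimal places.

sin θ_c = n₂/n₁, so n₂/n₁ = sin 41.24° = 0.6592.
Brewster: tan θ_B = n₂/n₁ = 0.6592.
θ_B = arctan(0.6592) = 33.39°.

θ_B ≈ 33.39°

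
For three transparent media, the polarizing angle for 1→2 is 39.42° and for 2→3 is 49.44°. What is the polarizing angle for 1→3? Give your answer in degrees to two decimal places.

n₂/n₁ = tan 39.42° = 0.8220 and n₃/n₂ = tan 49.44° = 1.1684.
Multiplying, n₃/n₁ = 0.8220 × 1.1684 = 0.9604, and θ_B(1→3) = arctan 0.9604 = 43.84°.

θ_B ≈ 43.84°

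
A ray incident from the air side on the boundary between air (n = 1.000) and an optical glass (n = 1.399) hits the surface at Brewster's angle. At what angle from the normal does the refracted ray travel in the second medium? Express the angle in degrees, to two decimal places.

θ_B = arctan(n₂/n₁) = arctan(1.399/1.000) = 54.44°.
At Brewster's angle the reflected and refracted rays are perpendicular, so θ_t = 90° − θ_B = 90° − 54.44° = 35.56°.

θ_t ≈ 35.56°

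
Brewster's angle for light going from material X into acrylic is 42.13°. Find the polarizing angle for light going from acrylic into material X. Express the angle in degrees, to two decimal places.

The two Brewster angles are complementary: θ_B' = 90° − θ_B = 90° − 42.13° = 47.87°.

θ_B' ≈ 47.87°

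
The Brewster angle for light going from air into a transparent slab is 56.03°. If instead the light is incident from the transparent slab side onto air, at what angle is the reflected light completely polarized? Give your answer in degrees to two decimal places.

The two Brewster angles are complementary: θ_B' = 90° − θ_B = 90° − 56.03° = 33.97°.

θ_B' ≈ 33.97°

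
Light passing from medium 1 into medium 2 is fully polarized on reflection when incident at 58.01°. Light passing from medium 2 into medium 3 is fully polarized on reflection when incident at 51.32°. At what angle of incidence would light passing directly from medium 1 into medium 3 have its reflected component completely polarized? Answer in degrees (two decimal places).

n₂/n₁ = tan 58.01° = 1.6010 and n₃/n₂ = tan 51.32° = 1.2491.
So n₃/n₁ = (n₂/n₁)(n₃/n₂) = 1.6010 × 1.2491 = 1.9998.
θ_B(1→3) = arctan(1.9998) = 63.43°.

θ_B ≈ 63.43°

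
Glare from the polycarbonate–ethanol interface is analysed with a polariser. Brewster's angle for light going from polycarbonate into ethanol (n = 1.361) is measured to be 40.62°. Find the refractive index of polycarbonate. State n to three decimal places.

n ≈ 1.587

At Brewster's angle, tan θ_B = n₂/n₁ with n₁ on the incident side (polycarbonate) and n₂ on the transmitted side (ethanol).
n₁ = n₂ / tan θ_B = 1.361 / tan 40.62° = 1.587.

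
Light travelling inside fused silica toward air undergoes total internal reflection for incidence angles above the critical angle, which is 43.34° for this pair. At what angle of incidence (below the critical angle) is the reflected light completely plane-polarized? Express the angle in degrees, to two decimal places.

θ_B ≈ 34.46°

n₂/n₁ = sin θ_c = sin 43.34° = 0.6863.
tan θ_B equals the same ratio, so θ_B = arctan(0.6863) = 34.46°.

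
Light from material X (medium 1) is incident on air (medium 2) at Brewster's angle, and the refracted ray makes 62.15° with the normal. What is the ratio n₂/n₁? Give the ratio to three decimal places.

At Brewster incidence θ_B = 90° − θ_t = 90° − 62.15° = 27.85°.
Then n₂/n₁ = tan θ_B = tan 27.85° = 0.528.

n₂/n₁ ≈ 0.528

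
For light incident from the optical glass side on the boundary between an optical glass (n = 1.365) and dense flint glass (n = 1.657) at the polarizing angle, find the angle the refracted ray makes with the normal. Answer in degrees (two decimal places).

θ_B = arctan(n₂/n₁) = arctan(1.657/1.365) = 50.52°.
The refracted ray is perpendicular to the reflected ray, so θ_t = 90° − θ_B = 39.48°.

θ_t ≈ 39.48°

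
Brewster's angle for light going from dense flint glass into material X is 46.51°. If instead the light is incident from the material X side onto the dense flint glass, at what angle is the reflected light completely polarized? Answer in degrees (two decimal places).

θ_B' ≈ 43.49°

Reversing the direction swaps n₁ and n₂, so tan θ_B' = 1/tan θ_B and θ_B' = 90° − θ_B.
Hence θ_B' = 90° − 46.51° = 43.49°.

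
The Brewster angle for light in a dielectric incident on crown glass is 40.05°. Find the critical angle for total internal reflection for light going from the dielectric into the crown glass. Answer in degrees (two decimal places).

θ_c ≈ 57.20°

n₂/n₁ = tan 40.05° = 0.8406; the critical angle satisfies sin θ_c = n₂/n₁.
θ_c = arcsin(0.8406) = 57.20°.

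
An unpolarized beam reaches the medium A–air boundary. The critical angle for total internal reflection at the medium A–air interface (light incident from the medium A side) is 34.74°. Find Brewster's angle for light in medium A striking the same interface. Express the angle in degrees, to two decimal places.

θ_B ≈ 29.68°

At the critical angle sin θ_c = n₂/n₁, giving n₂/n₁ = sin 34.74° = 0.5699.
Then tan θ_B = n₂/n₁ = 0.5699, so θ_B = arctan 0.5699 = 29.68°.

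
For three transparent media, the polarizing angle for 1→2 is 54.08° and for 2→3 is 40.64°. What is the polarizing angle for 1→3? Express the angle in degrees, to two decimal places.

θ_B ≈ 49.84°

n₂/n₁ = tan 54.08° = 1.3804 and n₃/n₂ = tan 40.64° = 0.8583.
So n₃/n₁ = (n₂/n₁)(n₃/n₂) = 1.3804 × 0.8583 = 1.1848.
θ_B(1→3) = arctan(1.1848) = 49.84°.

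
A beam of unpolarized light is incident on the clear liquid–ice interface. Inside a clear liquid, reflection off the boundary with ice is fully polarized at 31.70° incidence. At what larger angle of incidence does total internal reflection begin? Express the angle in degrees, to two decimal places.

θ_c ≈ 38.14°

n₂/n₁ = tan 31.70° = 0.6176; the critical angle satisfies sin θ_c = n₂/n₁.
θ_c = arcsin(0.6176) = 38.14°.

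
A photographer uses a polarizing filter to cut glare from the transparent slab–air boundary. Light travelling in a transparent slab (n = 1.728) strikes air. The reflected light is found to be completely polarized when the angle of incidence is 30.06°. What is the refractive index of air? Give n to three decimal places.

n ≈ 1.000

Brewster's law: tan θ_B = n₂/n₁ (light incident in a transparent slab, refracted into air).
n₂ = n₁ tan θ_B = 1.728 × tan 30.06° = 1.000.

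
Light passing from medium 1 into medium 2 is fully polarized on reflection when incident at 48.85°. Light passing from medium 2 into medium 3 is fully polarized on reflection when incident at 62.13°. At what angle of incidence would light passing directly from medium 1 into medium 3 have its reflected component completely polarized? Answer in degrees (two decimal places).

tan θ_B(1→2) = n₂/n₁ = tan 48.85° = 1.1443.
tan θ_B(2→3) = n₃/n₂ = tan 62.13° = 1.8911.
n₃/n₁ = 2.1640. Then tan θ_B(1→3) = n₃/n₁, so θ_B(1→3) = arctan(2.1640) = 65.20°.

θ_B ≈ 65.20°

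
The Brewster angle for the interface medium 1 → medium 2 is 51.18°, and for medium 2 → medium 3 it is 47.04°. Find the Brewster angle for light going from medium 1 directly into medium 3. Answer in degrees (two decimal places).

Each Brewster angle gives a ratio: n₂/n₁ = tan 51.18° = 1.2429, n₃/n₂ = tan 47.04° = 1.0739.
n₃/n₁ = 1.3347. Then tan θ_B(1→3) = n₃/n₁, so θ_B(1→3) = arctan(1.3347) = 53.16°.

θ_B ≈ 53.16°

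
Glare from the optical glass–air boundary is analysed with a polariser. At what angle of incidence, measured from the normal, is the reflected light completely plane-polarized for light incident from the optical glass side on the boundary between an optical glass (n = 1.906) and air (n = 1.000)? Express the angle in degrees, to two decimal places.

Brewster's condition: tan θ_B = n₂/n₁ = 1.000/1.906 = 0.5247.
So θ_B = arctan 0.5247 = 27.68°.

θ_B ≈ 27.68°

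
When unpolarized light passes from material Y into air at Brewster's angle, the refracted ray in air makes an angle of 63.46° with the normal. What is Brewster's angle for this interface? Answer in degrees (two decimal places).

θ_B ≈ 26.54°

Since the reflected and refracted rays are at right angles at the polarizing angle, θ_B + θ_t = 90°.
So θ_B = 90° − θ_t = 90° − 63.46° = 26.54°.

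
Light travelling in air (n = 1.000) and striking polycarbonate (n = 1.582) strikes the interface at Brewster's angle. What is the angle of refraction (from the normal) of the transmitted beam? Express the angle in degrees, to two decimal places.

tan θ_B = n₂/n₁ = 1.582/1.000 = 1.5820, so θ_B = 57.70°.
Since θ_B + θ_t = 90° at Brewster incidence, θ_t = 90° − 57.70° = 32.30°.

θ_t ≈ 32.30°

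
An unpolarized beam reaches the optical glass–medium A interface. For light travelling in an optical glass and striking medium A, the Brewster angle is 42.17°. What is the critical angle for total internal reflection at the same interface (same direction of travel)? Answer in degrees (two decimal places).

From Brewster, n₂/n₁ = tan θ_B = tan 42.17° = 0.9058.
Then sin θ_c = n₂/n₁ = 0.9058, so θ_c = arcsin 0.9058 = 64.93°.

θ_c ≈ 64.93°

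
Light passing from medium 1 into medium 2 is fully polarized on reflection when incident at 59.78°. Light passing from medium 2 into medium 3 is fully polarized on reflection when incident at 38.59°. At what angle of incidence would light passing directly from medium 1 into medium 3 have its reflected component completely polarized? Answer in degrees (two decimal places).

tan θ_B(1→2) = n₂/n₁ = tan 59.78° = 1.7168.
tan θ_B(2→3) = n₃/n₂ = tan 38.59° = 0.7980.
n₃/n₁ = 1.3700. Then tan θ_B(1→3) = n₃/n₁, so θ_B(1→3) = arctan(1.3700) = 53.87°.

θ_B ≈ 53.87°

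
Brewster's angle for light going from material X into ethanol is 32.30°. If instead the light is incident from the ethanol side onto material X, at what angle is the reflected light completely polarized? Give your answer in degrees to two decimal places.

The two Brewster angles are complementary: θ_B' = 90° − θ_B = 90° − 32.30° = 57.70°.

θ_B' ≈ 57.70°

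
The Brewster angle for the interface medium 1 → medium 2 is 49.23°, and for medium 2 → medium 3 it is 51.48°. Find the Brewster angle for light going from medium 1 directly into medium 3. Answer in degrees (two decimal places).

θ_B ≈ 55.54°

n₂/n₁ = tan 49.23° = 1.1597 and n₃/n₂ = tan 51.48° = 1.2563.
So n₃/n₁ = (n₂/n₁)(n₃/n₂) = 1.1597 × 1.2563 = 1.4569.
θ_B(1→3) = arctan(1.4569) = 55.54°.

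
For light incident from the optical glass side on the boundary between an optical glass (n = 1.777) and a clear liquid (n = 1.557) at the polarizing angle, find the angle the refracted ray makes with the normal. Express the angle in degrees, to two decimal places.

θ_t ≈ 48.78°

θ_B = arctan(n₂/n₁) = arctan(1.557/1.777) = 41.22°.
The refracted ray is perpendicular to the reflected ray, so θ_t = 90° − θ_B = 48.78°.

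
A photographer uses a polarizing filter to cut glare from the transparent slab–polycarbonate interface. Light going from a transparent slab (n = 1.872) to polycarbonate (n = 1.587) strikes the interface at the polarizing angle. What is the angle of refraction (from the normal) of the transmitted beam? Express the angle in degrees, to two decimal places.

θ_t ≈ 49.71°

First find Brewster's angle: tan θ_B = 1.587/1.872 = 0.8478, giving θ_B = 40.29°.
At Brewster's angle the reflected and refracted rays are perpendicular, so θ_t = 90° − θ_B = 90° − 40.29° = 49.71°.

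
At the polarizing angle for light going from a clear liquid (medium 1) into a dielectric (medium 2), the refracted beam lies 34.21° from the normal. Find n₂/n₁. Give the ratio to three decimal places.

n₂/n₁ ≈ 1.471

At Brewster incidence θ_B = 90° − θ_t = 90° − 34.21° = 55.79°.
Then n₂/n₁ = tan θ_B = tan 55.79° = 1.471.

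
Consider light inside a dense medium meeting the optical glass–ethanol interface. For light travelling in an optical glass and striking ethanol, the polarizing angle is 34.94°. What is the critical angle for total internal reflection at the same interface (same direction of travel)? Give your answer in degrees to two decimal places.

n₂/n₁ = tan 34.94° = 0.6986; the critical angle satisfies sin θ_c = n₂/n₁.
θ_c = arcsin(0.6986) = 44.32°.

θ_c ≈ 44.32°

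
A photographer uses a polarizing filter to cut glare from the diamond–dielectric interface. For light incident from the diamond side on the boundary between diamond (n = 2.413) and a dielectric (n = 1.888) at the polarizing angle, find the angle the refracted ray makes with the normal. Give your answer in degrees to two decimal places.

θ_t ≈ 51.96°

tan θ_B = n₂/n₁ = 1.888/2.413 = 0.7824, so θ_B = 38.04°.
The refracted ray is perpendicular to the reflected ray, so θ_t = 90° − θ_B = 51.96°.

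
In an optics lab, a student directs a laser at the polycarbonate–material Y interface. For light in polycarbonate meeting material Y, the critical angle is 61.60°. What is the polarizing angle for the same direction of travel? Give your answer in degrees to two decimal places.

sin θ_c = n₂/n₁, so n₂/n₁ = sin 61.60° = 0.8796.
Brewster: tan θ_B = n₂/n₁ = 0.8796.
θ_B = arctan(0.8796) = 41.34°.

θ_B ≈ 41.34°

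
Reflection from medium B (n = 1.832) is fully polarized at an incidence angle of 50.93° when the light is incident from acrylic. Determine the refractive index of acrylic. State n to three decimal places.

At Brewster's angle, tan θ_B = n₂/n₁ with n₁ on the incident side (acrylic) and n₂ on the transmitted side (medium B).
n₁ = n₂ / tan θ_B = 1.832 / tan 50.93° = 1.487.

n ≈ 1.487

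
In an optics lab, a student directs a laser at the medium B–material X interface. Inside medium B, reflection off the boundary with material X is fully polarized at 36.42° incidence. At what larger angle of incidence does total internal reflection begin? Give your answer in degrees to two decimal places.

From Brewster, n₂/n₁ = tan θ_B = tan 36.42° = 0.7378.
Then sin θ_c = n₂/n₁ = 0.7378, so θ_c = arcsin 0.7378 = 47.54°.

θ_c ≈ 47.54°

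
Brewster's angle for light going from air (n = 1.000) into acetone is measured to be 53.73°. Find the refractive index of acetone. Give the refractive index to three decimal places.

Full polarization of the reflected beam means tan θ_B = n₂/n₁, where n₁ is the incident medium (air).
n₂ = n₁ tan θ_B = 1.000 × tan 53.73° = 1.363.

n ≈ 1.363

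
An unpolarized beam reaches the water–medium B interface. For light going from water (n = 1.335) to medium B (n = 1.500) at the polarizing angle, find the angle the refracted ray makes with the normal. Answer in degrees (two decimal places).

θ_t ≈ 41.67°

tan θ_B = n₂/n₁ = 1.500/1.335 = 1.1236, so θ_B = 48.33°.
The refracted ray is perpendicular to the reflected ray, so θ_t = 90° − θ_B = 41.67°.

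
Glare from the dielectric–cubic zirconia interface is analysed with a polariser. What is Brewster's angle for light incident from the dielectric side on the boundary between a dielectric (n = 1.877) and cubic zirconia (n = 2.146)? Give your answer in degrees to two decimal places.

tan θ_B = n₂/n₁ = 2.146/1.877 = 1.1433.
So θ_B = arctan 1.1433 = 48.83°.

θ_B ≈ 48.83°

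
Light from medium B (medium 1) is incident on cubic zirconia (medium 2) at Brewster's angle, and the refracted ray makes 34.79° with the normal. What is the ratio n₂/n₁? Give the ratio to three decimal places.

n₂/n₁ ≈ 1.439

θ_B + θ_t = 90°, so θ_B = 90° − 34.79° = 55.21°.
Then n₂/n₁ = tan θ_B = tan 55.21° = 1.439.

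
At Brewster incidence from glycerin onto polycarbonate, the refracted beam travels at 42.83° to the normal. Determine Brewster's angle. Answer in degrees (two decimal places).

Brewster's condition makes the reflected and refracted beams perpendicular: θ_B + θ_t = 90°.
θ_B = 90° − 42.83° = 47.17°.

θ_B ≈ 47.17°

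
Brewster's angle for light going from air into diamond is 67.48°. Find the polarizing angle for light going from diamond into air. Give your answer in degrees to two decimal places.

tan θ_B' = n₁/n₂ = 1/tan θ_B, so θ_B' = 90° − θ_B.
θ_B' = 90° − 67.48° = 22.52°.

θ_B' ≈ 22.52°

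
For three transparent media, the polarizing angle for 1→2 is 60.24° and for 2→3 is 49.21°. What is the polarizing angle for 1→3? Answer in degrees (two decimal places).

tan θ_B(1→2) = n₂/n₁ = tan 60.24° = 1.7489.
tan θ_B(2→3) = n₃/n₂ = tan 49.21° = 1.1589.
Multiplying, n₃/n₁ = 1.7489 × 1.1589 = 2.0269, and θ_B(1→3) = arctan 2.0269 = 63.74°.

θ_B ≈ 63.74°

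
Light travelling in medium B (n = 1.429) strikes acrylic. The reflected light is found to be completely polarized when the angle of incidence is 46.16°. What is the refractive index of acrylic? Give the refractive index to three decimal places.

n ≈ 1.488

Full polarization of the reflected beam means tan θ_B = n₂/n₁, where n₁ is the incident medium (medium B).
n₂ = n₁ tan θ_B = 1.429 × tan 46.16° = 1.488.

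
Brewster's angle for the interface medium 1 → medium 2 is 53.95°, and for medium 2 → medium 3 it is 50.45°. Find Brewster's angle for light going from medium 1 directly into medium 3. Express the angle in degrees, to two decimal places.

θ_B ≈ 58.99°

tan θ_B(1→2) = n₂/n₁ = tan 53.95° = 1.3739.
tan θ_B(2→3) = n₃/n₂ = tan 50.45° = 1.2109.
Multiplying, n₃/n₁ = 1.3739 × 1.2109 = 1.6637, and θ_B(1→3) = arctan 1.6637 = 58.99°.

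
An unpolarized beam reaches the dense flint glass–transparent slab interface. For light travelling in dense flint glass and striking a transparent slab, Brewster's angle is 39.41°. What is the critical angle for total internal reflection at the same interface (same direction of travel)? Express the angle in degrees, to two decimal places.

θ_c ≈ 55.26°

n₂/n₁ = tan 39.41° = 0.8217; the critical angle satisfies sin θ_c = n₂/n₁.
θ_c = arcsin(0.8217) = 55.26°.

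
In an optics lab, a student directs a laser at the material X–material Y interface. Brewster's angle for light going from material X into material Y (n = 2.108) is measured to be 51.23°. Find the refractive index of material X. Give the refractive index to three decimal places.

n ≈ 1.693

Brewster's law: tan θ_B = n₂/n₁ (light incident in material X, refracted into material Y).
n₁ = n₂ / tan θ_B = 2.108 / tan 51.23° = 1.693.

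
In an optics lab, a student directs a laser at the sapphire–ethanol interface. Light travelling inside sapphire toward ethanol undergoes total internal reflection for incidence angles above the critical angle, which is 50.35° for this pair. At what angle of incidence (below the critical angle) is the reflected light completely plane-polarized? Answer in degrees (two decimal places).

sin θ_c = n₂/n₁, so n₂/n₁ = sin 50.35° = 0.7700.
Brewster: tan θ_B = n₂/n₁ = 0.7700.
θ_B = arctan(0.7700) = 37.59°.

θ_B ≈ 37.59°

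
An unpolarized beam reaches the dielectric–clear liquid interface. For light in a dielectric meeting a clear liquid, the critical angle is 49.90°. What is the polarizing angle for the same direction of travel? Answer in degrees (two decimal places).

θ_B ≈ 37.41°

n₂/n₁ = sin θ_c = sin 49.90° = 0.7649.
tan θ_B equals the same ratio, so θ_B = arctan(0.7649) = 37.41°.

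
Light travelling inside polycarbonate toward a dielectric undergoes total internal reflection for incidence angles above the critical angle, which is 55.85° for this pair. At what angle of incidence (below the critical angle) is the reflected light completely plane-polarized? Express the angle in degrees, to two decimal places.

θ_B ≈ 39.61°

At the critical angle sin θ_c = n₂/n₁, giving n₂/n₁ = sin 55.85° = 0.8276.
Then tan θ_B = n₂/n₁ = 0.8276, so θ_B = arctan 0.8276 = 39.61°.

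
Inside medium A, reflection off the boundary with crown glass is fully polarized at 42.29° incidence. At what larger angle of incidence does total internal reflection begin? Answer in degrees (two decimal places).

n₂/n₁ = tan 42.29° = 0.9096; the critical angle satisfies sin θ_c = n₂/n₁.
θ_c = arcsin(0.9096) = 65.45°.

θ_c ≈ 65.45°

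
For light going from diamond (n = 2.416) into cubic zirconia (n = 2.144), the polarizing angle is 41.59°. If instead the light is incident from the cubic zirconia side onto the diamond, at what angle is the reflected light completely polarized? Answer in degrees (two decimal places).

θ_B' ≈ 48.41°

tan θ_B' = n₁/n₂ = 1/tan θ_B, so θ_B' = 90° − θ_B.
θ_B' = 90° − 41.59° = 48.41°.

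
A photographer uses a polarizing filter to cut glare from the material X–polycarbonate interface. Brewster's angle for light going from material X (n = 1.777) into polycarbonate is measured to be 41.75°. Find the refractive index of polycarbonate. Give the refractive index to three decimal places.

n ≈ 1.586

Full polarization of the reflected beam means tan θ_B = n₂/n₁, where n₁ is the incident medium (material X).
n₂ = n₁ tan θ_B = 1.777 × tan 41.75° = 1.586.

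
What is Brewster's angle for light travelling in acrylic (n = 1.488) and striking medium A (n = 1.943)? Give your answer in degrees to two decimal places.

The reflected p-component vanishes when tan θ_B = n₂/n₁.
Brewster's condition: tan θ_B = n₂/n₁ = 1.943/1.488 = 1.3058. Taking the arctangent, θ_B = 52.55°.

θ_B ≈ 52.55°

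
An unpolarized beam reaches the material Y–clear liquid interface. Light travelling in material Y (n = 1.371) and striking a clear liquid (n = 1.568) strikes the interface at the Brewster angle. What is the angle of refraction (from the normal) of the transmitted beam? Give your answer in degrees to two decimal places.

First find Brewster's angle: tan θ_B = 1.568/1.371 = 1.1437, giving θ_B = 48.83°.
The refracted ray is perpendicular to the reflected ray, so θ_t = 90° − θ_B = 41.17°.

θ_t ≈ 41.17°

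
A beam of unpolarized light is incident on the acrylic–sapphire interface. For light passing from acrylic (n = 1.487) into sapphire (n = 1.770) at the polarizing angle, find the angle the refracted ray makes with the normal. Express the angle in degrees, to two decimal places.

tan θ_B = n₂/n₁ = 1.770/1.487 = 1.1903, so θ_B = 49.97°.
The refracted ray is perpendicular to the reflected ray, so θ_t = 90° − θ_B = 40.03°.

θ_t ≈ 40.03°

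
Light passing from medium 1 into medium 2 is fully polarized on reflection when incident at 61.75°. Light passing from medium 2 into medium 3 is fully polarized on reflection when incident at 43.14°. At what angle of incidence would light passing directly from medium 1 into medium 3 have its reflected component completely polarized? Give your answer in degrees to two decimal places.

θ_B ≈ 60.17°

tan θ_B(1→2) = n₂/n₁ = tan 61.75° = 1.8611.
tan θ_B(2→3) = n₃/n₂ = tan 43.14° = 0.9371.
Multiplying, n₃/n₁ = 1.8611 × 0.9371 = 1.7440, and θ_B(1→3) = arctan 1.7440 = 60.17°.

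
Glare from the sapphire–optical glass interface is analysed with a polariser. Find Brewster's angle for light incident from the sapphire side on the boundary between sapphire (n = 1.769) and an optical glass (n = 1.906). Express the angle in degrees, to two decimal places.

θ_B ≈ 47.13°

Here n₂/n₁ = 1.906/1.769 = 1.0774, and Brewster's law gives tan θ_B = n₂/n₁.
So θ_B = arctan 1.0774 = 47.13°.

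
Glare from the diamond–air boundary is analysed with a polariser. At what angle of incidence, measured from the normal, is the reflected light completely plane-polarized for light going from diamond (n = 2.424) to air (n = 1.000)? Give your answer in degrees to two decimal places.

θ_B ≈ 22.42°

The reflected p-component vanishes when tan θ_B = n₂/n₁.
Here n₂/n₁ = 1.000/2.424 = 0.4125, and Brewster's law gives tan θ_B = n₂/n₁. Taking the arctangent, θ_B = 22.42°.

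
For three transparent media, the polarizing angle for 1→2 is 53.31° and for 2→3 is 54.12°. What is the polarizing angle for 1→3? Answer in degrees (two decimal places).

θ_B ≈ 61.68°

n₂/n₁ = tan 53.31° = 1.3421 and n₃/n₂ = tan 54.12° = 1.3825.
So n₃/n₁ = (n₂/n₁)(n₃/n₂) = 1.3421 × 1.3825 = 1.8554.
θ_B(1→3) = arctan(1.8554) = 61.68°.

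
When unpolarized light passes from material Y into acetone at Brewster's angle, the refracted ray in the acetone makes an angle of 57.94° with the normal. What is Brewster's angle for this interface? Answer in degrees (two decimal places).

Brewster's condition makes the reflected and refracted beams perpendicular: θ_B + θ_t = 90°.
So θ_B = 90° − θ_t = 90° − 57.94° = 32.06°.

θ_B ≈ 32.06°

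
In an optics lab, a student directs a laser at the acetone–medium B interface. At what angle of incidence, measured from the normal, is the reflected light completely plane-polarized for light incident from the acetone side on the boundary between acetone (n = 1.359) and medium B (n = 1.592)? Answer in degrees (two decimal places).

θ_B ≈ 49.51°

tan θ_B = n₂/n₁ = 1.592/1.359 = 1.1714.
So θ_B = arctan 1.1714 = 49.51°.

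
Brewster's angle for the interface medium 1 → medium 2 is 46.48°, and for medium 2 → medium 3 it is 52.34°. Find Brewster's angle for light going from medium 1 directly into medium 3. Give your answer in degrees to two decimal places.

θ_B ≈ 53.76°

Each Brewster angle gives a ratio: n₂/n₁ = tan 46.48° = 1.0530, n₃/n₂ = tan 52.34° = 1.2957.
So n₃/n₁ = (n₂/n₁)(n₃/n₂) = 1.0530 × 1.2957 = 1.3644.
θ_B(1→3) = arctan(1.3644) = 53.76°.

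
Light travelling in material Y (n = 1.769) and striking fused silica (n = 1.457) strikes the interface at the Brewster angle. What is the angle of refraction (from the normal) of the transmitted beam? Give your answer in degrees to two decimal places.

First find Brewster's angle: tan θ_B = 1.457/1.769 = 0.8236, giving θ_B = 39.48°.
At Brewster's angle the reflected and refracted rays are perpendicular, so θ_t = 90° − θ_B = 90° − 39.48° = 50.52°.

θ_t ≈ 50.52°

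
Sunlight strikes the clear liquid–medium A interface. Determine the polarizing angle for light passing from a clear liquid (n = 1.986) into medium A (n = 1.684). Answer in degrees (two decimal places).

Here n₂/n₁ = 1.684/1.986 = 0.8479, and Brewster's law gives tan θ_B = n₂/n₁.
So θ_B = arctan 0.8479 = 40.30°.

θ_B ≈ 40.30°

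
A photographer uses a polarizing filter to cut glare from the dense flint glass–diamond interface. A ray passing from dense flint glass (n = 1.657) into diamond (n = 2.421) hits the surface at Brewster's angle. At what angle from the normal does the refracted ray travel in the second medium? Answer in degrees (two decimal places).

tan θ_B = n₂/n₁ = 2.421/1.657 = 1.4611, so θ_B = 55.61°.
At Brewster's angle the reflected and refracted rays are perpendicular, so θ_t = 90° − θ_B = 90° − 55.61° = 34.39°.

θ_t ≈ 34.39°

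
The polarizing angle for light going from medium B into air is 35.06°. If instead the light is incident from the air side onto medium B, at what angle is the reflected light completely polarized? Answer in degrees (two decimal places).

θ_B' ≈ 54.94°

The two Brewster angles are complementary: θ_B' = 90° − θ_B = 90° − 35.06° = 54.94°.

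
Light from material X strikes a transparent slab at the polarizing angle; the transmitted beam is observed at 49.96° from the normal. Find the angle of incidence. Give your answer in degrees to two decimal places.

Brewster's condition makes the reflected and refracted beams perpendicular: θ_B + θ_t = 90°.
θ_B = 90° − 49.96° = 40.04°.

θ_B ≈ 40.04°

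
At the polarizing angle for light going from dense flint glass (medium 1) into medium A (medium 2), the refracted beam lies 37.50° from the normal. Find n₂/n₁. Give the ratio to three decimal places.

At Brewster incidence θ_B = 90° − θ_t = 90° − 37.50° = 52.50°.
tan θ_B = n₂/n₁, so n₂/n₁ = tan 52.50° = 1.303.

n₂/n₁ ≈ 1.303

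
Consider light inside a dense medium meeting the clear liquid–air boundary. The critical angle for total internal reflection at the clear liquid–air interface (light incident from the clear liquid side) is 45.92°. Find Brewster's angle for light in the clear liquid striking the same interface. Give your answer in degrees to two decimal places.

θ_B ≈ 35.69°

n₂/n₁ = sin θ_c = sin 45.92° = 0.7184.
tan θ_B equals the same ratio, so θ_B = arctan(0.7184) = 35.69°.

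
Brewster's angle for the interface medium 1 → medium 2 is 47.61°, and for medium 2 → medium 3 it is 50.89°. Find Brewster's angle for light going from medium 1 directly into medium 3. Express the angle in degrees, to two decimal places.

θ_B ≈ 53.42°

Each Brewster angle gives a ratio: n₂/n₁ = tan 47.61° = 1.0955, n₃/n₂ = tan 50.89° = 1.2301.
So n₃/n₁ = (n₂/n₁)(n₃/n₂) = 1.0955 × 1.2301 = 1.3476.
θ_B(1→3) = arctan(1.3476) = 53.42°.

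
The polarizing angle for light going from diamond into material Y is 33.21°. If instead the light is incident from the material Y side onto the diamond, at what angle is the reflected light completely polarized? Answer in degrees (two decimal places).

θ_B' ≈ 56.79°

The two Brewster angles are complementary: θ_B' = 90° − θ_B = 90° − 33.21° = 56.79°.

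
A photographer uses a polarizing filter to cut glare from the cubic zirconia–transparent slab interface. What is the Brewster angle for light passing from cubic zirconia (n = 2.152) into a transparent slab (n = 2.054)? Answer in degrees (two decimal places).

θ_B ≈ 43.67°

The reflected p-component vanishes when tan θ_B = n₂/n₁.
tan θ_B = n₂/n₁ = 2.054/2.152 = 0.9545.
So θ_B = arctan 0.9545 = 43.67°.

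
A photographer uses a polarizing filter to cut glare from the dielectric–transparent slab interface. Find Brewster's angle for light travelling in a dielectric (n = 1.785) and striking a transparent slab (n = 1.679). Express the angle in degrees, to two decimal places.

θ_B ≈ 43.25°

The reflected p-component vanishes when tan θ_B = n₂/n₁.
Here n₂/n₁ = 1.679/1.785 = 0.9406, and Brewster's law gives tan θ_B = n₂/n₁.
So θ_B = arctan 0.9406 = 43.25°.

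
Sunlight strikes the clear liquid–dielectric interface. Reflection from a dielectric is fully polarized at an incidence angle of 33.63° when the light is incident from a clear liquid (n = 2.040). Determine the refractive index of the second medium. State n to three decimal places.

At Brewster's angle, tan θ_B = n₂/n₁ with n₁ on the incident side (a clear liquid) and n₂ on the transmitted side (a dielectric).
n₂ = n₁ tan θ_B = 2.040 × tan 33.63° = 1.357.

n ≈ 1.357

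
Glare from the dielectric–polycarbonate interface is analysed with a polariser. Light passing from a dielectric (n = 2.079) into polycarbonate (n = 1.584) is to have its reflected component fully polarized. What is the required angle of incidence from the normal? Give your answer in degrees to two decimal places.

θ_B ≈ 37.30°

Brewster's condition: tan θ_B = n₂/n₁ = 1.584/2.079 = 0.7619. Taking the arctangent, θ_B = 37.30°.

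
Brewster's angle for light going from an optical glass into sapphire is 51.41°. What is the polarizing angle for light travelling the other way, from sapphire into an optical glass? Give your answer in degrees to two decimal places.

θ_B' ≈ 38.59°

The two Brewster angles are complementary: θ_B' = 90° − θ_B = 90° − 51.41° = 38.59°.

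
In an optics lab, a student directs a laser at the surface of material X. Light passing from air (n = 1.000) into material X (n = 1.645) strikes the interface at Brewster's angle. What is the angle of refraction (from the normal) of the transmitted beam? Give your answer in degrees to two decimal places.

θ_B = arctan(n₂/n₁) = arctan(1.645/1.000) = 58.70°.
At Brewster's angle the reflected and refracted rays are perpendicular, so θ_t = 90° − θ_B = 90° − 58.70° = 31.30°.

θ_t ≈ 31.30°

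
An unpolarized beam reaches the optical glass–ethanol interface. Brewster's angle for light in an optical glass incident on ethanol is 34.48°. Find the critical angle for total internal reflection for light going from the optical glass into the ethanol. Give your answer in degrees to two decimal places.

tan θ_B = n₂/n₁ = tan 34.48° = 0.6868.
Total internal reflection: sin θ_c = n₂/n₁ = 0.6868.
θ_c = arcsin(0.6868) = 43.37°.

θ_c ≈ 43.37°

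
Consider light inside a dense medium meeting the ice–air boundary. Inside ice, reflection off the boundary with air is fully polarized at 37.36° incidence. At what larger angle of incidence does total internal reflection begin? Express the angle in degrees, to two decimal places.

θ_c ≈ 49.77°

From Brewster, n₂/n₁ = tan θ_B = tan 37.36° = 0.7635.
Then sin θ_c = n₂/n₁ = 0.7635, so θ_c = arcsin 0.7635 = 49.77°.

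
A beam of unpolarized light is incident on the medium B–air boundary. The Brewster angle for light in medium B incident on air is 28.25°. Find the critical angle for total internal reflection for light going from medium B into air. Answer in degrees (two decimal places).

tan θ_B = n₂/n₁ = tan 28.25° = 0.5373.
Total internal reflection: sin θ_c = n₂/n₁ = 0.5373.
θ_c = arcsin(0.5373) = 32.50°.

θ_c ≈ 32.50°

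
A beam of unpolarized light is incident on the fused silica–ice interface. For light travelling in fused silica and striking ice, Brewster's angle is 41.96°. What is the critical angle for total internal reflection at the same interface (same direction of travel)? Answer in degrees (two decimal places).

n₂/n₁ = tan 41.96° = 0.8991; the critical angle satisfies sin θ_c = n₂/n₁.
θ_c = arcsin(0.8991) = 64.05°.

θ_c ≈ 64.05°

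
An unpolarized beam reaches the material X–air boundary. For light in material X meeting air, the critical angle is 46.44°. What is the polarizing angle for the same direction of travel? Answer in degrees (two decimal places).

At the critical angle sin θ_c = n₂/n₁, giving n₂/n₁ = sin 46.44° = 0.7247.
Then tan θ_B = n₂/n₁ = 0.7247, so θ_B = arctan 0.7247 = 35.93°.

θ_B ≈ 35.93°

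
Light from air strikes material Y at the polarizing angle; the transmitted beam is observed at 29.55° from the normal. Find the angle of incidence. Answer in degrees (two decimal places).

θ_B ≈ 60.45°

At Brewster's angle the reflected and refracted rays are perpendicular, so θ_B + θ_t = 90°.
θ_B = 90° − 29.55° = 60.45°.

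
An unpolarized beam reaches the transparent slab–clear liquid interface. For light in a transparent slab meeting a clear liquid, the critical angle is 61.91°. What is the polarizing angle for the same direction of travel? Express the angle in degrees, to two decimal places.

At the critical angle sin θ_c = n₂/n₁, giving n₂/n₁ = sin 61.91° = 0.8822.
Then tan θ_B = n₂/n₁ = 0.8822, so θ_B = arctan 0.8822 = 41.42°.

θ_B ≈ 41.42°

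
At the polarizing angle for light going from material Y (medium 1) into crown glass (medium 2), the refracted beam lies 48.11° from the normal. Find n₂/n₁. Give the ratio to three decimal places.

n₂/n₁ ≈ 0.897

θ_B + θ_t = 90°, so θ_B = 90° − 48.11° = 41.89°.
tan θ_B = n₂/n₁, so n₂/n₁ = tan 41.89° = 0.897.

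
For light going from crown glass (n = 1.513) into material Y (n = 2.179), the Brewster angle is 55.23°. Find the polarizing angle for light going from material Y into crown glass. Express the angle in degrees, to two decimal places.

θ_B' ≈ 34.77°

tan θ_B' = n₁/n₂ = 1/tan θ_B, so θ_B' = 90° − θ_B.
θ_B' = 90° − 55.23° = 34.77°.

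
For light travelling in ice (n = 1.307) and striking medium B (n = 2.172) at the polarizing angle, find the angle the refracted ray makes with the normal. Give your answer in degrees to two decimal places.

tan θ_B = n₂/n₁ = 2.172/1.307 = 1.6618, so θ_B = 58.96°.
At Brewster's angle the reflected and refracted rays are perpendicular, so θ_t = 90° − θ_B = 90° − 58.96° = 31.04°.

θ_t ≈ 31.04°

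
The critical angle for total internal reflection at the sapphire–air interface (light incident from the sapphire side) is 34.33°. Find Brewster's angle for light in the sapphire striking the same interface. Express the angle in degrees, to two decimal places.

θ_B ≈ 29.42°

At the critical angle sin θ_c = n₂/n₁, giving n₂/n₁ = sin 34.33° = 0.5640.
Then tan θ_B = n₂/n₁ = 0.5640, so θ_B = arctan 0.5640 = 29.42°.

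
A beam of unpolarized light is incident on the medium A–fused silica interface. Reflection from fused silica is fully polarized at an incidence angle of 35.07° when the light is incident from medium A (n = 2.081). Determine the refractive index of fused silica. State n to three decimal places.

n ≈ 1.461

Brewster's law: tan θ_B = n₂/n₁ (light incident in medium A, refracted into fused silica).
n₂ = n₁ tan θ_B = 2.081 × tan 35.07° = 1.461.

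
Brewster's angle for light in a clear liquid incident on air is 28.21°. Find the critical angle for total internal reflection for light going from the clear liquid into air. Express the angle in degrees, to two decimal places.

θ_c ≈ 32.44°

n₂/n₁ = tan 28.21° = 0.5364; the critical angle satisfies sin θ_c = n₂/n₁.
θ_c = arcsin(0.5364) = 32.44°.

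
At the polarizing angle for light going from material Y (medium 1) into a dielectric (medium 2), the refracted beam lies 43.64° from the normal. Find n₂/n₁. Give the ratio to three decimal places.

At Brewster incidence θ_B = 90° − θ_t = 90° − 43.64° = 46.36°.
tan θ_B = n₂/n₁, so n₂/n₁ = tan 46.36° = 1.049.

n₂/n₁ ≈ 1.049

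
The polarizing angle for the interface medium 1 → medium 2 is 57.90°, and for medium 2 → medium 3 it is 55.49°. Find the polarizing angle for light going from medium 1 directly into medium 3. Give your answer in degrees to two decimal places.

tan θ_B(1→2) = n₂/n₁ = tan 57.90° = 1.5941.
tan θ_B(2→3) = n₃/n₂ = tan 55.49° = 1.4545.
Multiplying, n₃/n₁ = 1.5941 × 1.4545 = 2.3186, and θ_B(1→3) = arctan 2.3186 = 66.67°.

θ_B ≈ 66.67°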